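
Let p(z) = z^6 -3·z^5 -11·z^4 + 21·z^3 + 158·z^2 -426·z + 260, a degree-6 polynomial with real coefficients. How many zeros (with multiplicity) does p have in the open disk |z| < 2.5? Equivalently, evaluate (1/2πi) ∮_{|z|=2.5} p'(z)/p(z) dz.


The zeros of p are: (3 + 1i), (3 - 1i), (-3 + 2i), (-3 - 2i), 1, 2.
Their magnitudes are: 3.162, 3.162, 3.606, 3.606, 1, 2.
Zeros with |z| < R = 2.5: 1, 2.
Count = 2.
By the argument principle, (1/2πi) ∮_{|z|=R} p'(z)/p(z) dz equals exactly this count.

Number of zeros inside |z| < 2.5: 2.


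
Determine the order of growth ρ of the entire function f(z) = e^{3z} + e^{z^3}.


Each summand is entire of order 1 and 3 respectively (as in the single-exponential case). The order of a sum is at most the max of the orders, so ρ ≤ 3. For the lower bound: on |z|=r choose arg z so that 1z^3 is real positive; then |e^{1z^3}| = e^{1r^3} while |e^{3z}| ≤ e^{3r^1} = o(e^{1r^3}). So |f| ≥ e^{1r^3}(1 − o(1)) and ρ ≥ 3. Hence ρ = max(1, 3) = 3.
Therefore ρ = 3.

Order ρ = 3.


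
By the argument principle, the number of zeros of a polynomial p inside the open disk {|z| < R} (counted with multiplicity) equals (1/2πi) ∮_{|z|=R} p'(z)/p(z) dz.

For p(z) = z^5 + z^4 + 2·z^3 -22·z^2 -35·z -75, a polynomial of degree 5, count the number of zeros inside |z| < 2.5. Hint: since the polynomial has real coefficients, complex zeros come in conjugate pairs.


The zeros of p are: (-1 + 2i), (-1 - 2i), (-1 + 2i), (-1 - 2i), 3.
Their magnitudes are: 2.236, 2.236, 2.236, 2.236, 3.
Zeros with |z| < R = 2.5: (-1 + 2i), (-1 - 2i), (-1 + 2i), (-1 - 2i).
Count = 4.
By the argument principle, (1/2πi) ∮_{|z|=R} p'(z)/p(z) dz equals exactly this count.

Number of zeros inside |z| < 2.5: 4.


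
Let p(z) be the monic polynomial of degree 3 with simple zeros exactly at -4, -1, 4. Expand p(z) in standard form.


The polynomial is p(z) = ∏_{α ∈ S} (z − α), where S = {-4, -1, 4}.
Expanding the product yields: p(z) = z^3 + z^2 -16·z -16.
The resulting polynomial has degree 3 and real coefficients as required.

p(z) = z^3 + z^2 -16·z -16.


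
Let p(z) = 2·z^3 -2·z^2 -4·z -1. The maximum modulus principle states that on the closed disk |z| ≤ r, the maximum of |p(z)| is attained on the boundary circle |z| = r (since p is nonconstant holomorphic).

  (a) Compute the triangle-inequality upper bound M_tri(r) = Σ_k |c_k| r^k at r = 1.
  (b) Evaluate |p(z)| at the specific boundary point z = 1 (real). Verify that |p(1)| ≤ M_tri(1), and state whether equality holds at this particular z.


Coefficients: c_0 = -1, c_1 = -4, c_2 = -2, c_3 = 2. Radius r = 1.
Part (a). Triangle bound: M_tri(r) = Σ_k |c_k| r^k
  = |-1|·1^0 + |-4|·1^1 + |-2|·1^2 + |2|·1^3
  = 1 + 4 + 2 + 2 = 9.
This bounds M(r) := max_{|z|=r} |p(z)| from above; equality holds iff all terms c_k z^k can be made to align in phase at a single z on |z|=r.
Part (b). At z = 1 (real, on the circle |z| = r):
  p(1) = (-1)·1^0 + (-4)·1^1 + (-2)·1^2 + (2)·1^3 = -5.
  |p(1)| = 5.
Check: |p(1)| = 5 ≤ 9 = M_tri(1). ✓ Equality does not hold at z = 1 (the coefficients have mixed signs, so the terms do not all align in phase there).

M_tri(1) = 9; |p(1)| = 5; equality at z=1: no.


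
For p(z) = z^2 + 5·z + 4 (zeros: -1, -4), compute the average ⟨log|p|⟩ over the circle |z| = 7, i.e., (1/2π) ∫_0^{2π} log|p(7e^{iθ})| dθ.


Zeros: -4, -1; r = 7.
Inside |z| < r: -4, -1. Outside (|z| ≥ r): ∅.
p(0) = 4, so log|p(0)| = log(4) = 1.3863.
Apply Jensen: I(r) = log|p(0)| + Σ_k log(r/|z_k|), summed over zeros inside |z| < r.
  log(r/|z_k|) for z_k = -1: log(7/1) = 1.9459
  log(r/|z_k|) for z_k = -4: log(7/4) = 0.5596
Sum over inside zeros: 2.5055.
I(r) = log|p(0)| + (inside sum) = 1.3863 + 2.5055 = 3.8918.
Closed form (all zeros inside, monic): I(r) = n·log(r) = 2·log(7) = 3.8918. ✓

I(r) ≈ 3.8918.


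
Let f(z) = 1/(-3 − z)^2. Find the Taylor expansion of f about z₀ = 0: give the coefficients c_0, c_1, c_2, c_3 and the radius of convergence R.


Let w = z − z₀, so z = z₀ + w.
Then -3 − z = -3 − (z₀ + w) = (-3 − z₀) − w = -3 − w.
f(z) = 1/(-3 − w)^2 = (1/(-3)^2) · (1 − w/(-3))^{−2}.
By the binomial series (1−u)^{−2} = Σ_{n≥0} C(n+1, 1) u^n for |u|<1, with u = w/(-3):
  c_n = C(n+1, 1) / (-3)^(n+2).
  c_0 = 1/(-3)^2 = 1/9.
  c_1 = 2/(-3)^3 = -2/27.
  c_2 = 3/(-3)^4 = 1/27.
  c_3 = 4/(-3)^5 = -4/243.
The series is valid for |w/d| < 1, i.e. |z − z₀| < |d|.
Radius of convergence: R = |-3 − z₀| = |-3| = 3 (distance from z₀ to the singularity z = -3).

c_0 = 1/9, c_1 = -2/27, c_2 = 1/27, c_3 = -4/243; R = 3.


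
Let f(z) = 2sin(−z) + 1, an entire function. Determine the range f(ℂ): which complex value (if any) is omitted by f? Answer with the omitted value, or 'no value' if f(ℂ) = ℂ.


Little Picard bounds the complement of f(ℂ) to at most one point.
sin is entire and surjective onto ℂ: for every w ∈ ℂ, sin(ζ) = w has a solution ζ ∈ ℂ (e.g., via the complex inverse arcsin). With ζ = −z this gives z = ζ/(-1). Then 2·sin(−z) takes every value in 2·ℂ = ℂ, and adding 1 is a bijection of ℂ. So f is surjective and omits no value. (Note: only on the real line is sin bounded by [−1, 1].)

Omitted value: no value.


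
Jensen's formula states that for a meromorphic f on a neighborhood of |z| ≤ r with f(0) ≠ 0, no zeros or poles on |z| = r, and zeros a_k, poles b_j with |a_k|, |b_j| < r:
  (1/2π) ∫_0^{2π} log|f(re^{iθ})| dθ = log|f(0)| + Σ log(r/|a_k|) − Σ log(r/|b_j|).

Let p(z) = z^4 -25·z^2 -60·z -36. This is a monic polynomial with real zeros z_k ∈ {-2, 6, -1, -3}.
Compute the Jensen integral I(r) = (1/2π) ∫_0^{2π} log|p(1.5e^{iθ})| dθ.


Zeros: -3, -2, -1, 6; r = 1.5.
Inside |z| < r: -1. Outside (|z| ≥ r): -3, -2, 6.
p(0) = -36, so log|p(0)| = log(36) = 3.5835.
Apply Jensen: I(r) = log|p(0)| + Σ_k log(r/|z_k|), summed over zeros inside |z| < r.
  log(r/|z_k|) for z_k = -1: log(1.5/1) = 0.4055
  Outside zeros (-3, -2, 6) contribute nothing to the Jensen sum.
Sum over inside zeros: 0.4055.
I(r) = log|p(0)| + (inside sum) = 3.5835 + 0.4055 = 3.9890.
Note: since some zeros are outside |z| ≤ r, the simplified n·log(r) form does NOT apply — only the inside zeros contribute.

I(r) ≈ 3.9890.


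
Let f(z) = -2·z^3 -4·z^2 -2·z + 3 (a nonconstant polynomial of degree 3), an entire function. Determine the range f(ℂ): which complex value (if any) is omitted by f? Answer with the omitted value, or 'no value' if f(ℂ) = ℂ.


Little Picard bounds the complement of f(ℂ) to at most one point.
For every w ∈ ℂ, the equation p(z) − w = 0 is a nonconstant polynomial in z and hence has at least one root by the fundamental theorem of algebra. So p is surjective onto ℂ, omitting no value.

Omitted value: no value.


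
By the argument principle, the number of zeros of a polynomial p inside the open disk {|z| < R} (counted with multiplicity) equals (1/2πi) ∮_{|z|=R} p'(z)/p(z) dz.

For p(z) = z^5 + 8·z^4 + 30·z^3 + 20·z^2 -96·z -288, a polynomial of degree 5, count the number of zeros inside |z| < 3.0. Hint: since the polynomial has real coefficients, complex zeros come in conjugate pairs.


The zeros of p are: 2, (-2 + 2i), (-2 - 2i), (-3 + 3i), (-3 - 3i).
Their magnitudes are: 2, 2.828, 2.828, 4.243, 4.243.
Zeros with |z| < R = 3.0: 2, (-2 + 2i), (-2 - 2i).
Count = 3.
By the argument principle, (1/2πi) ∮_{|z|=R} p'(z)/p(z) dz equals exactly this count.

Number of zeros inside |z| < 3.0: 3.


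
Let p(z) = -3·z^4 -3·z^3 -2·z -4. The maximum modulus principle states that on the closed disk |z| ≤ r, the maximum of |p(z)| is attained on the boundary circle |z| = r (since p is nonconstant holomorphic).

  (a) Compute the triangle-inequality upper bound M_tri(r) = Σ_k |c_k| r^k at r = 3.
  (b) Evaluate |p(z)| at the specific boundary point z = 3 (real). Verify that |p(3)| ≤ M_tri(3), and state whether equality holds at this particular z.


Coefficients: c_0 = -4, c_1 = -2, c_2 = 0, c_3 = -3, c_4 = -3. Radius r = 3.
Part (a). Triangle bound: M_tri(r) = Σ_k |c_k| r^k
  = |-4|·3^0 + |-2|·3^1 + |0|·3^2 + |-3|·3^3 + |-3|·3^4
  = 4 + 6 + 0 + 81 + 243 = 334.
This bounds M(r) := max_{|z|=r} |p(z)| from above; equality holds iff all terms c_k z^k can be made to align in phase at a single z on |z|=r.
Part (b). At z = 3 (real, on the circle |z| = r):
  p(3) = (-4)·3^0 + (-2)·3^1 + (0)·3^2 + (-3)·3^3 + (-3)·3^4 = -334.
  |p(3)| = 334.
Since all nonzero coefficients share the same sign, |p(3)| = 334 = M_tri(3); the triangle bound is attained at z = 3, so in fact M(r) = 334.

M_tri(3) = 334; |p(3)| = 334; equality at z=3: yes.


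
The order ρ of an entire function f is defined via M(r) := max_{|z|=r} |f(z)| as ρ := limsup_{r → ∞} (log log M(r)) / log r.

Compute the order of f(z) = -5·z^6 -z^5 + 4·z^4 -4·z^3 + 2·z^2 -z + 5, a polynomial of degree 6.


|f(z)| ≤ Σ|c_k|·r^k = O(r^6) as r → ∞. Polynomial growth is O(e^{r^ε}) for every ε > 0 (since r^6/e^{r^ε} → 0), so ρ ≤ ε for all ε > 0, i.e. ρ = 0. Every nonconstant polynomial has order 0.
Therefore ρ = 0.

Order ρ = 0.


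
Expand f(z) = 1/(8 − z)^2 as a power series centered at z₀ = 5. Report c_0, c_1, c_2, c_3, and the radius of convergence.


Let w = z − z₀, so z = z₀ + w.
Then 8 − z = 8 − (z₀ + w) = (8 − z₀) − w = 3 − w.
f(z) = 1/(3 − w)^2 = (1/(3)^2) · (1 − w/(3))^{−2}.
By the binomial series (1−u)^{−2} = Σ_{n≥0} C(n+1, 1) u^n for |u|<1, with u = w/(3):
  c_n = C(n+1, 1) / (3)^(n+2).
  c_0 = 1/(3)^2 = 1/9.
  c_1 = 2/(3)^3 = 2/27.
  c_2 = 3/(3)^4 = 1/27.
  c_3 = 4/(3)^5 = 4/243.
The series is valid for |w/d| < 1, i.e. |z − z₀| < |d|.
Radius of convergence: R = |8 − z₀| = |3| = 3 (distance from z₀ to the singularity z = 8).

c_0 = 1/9, c_1 = 2/27, c_2 = 1/27, c_3 = 4/243; R = 3.


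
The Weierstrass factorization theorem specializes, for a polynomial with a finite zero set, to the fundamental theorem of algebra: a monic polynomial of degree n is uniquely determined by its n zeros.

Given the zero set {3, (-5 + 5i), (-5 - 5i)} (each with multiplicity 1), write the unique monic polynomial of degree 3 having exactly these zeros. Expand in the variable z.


The polynomial is p(z) = ∏_{α ∈ S} (z − α), where S = {3, (-5 + 5i), (-5 - 5i)}.
Expanding the product yields: p(z) = z^3 + 7·z^2 + 20·z -150.
Note conjugate pairs combine to real quadratics: (z − (-5+5i))(z − (-5−5i)) = z² + 10z + 50.
The resulting polynomial has degree 3 and real coefficients as required.

p(z) = z^3 + 7·z^2 + 20·z -150.


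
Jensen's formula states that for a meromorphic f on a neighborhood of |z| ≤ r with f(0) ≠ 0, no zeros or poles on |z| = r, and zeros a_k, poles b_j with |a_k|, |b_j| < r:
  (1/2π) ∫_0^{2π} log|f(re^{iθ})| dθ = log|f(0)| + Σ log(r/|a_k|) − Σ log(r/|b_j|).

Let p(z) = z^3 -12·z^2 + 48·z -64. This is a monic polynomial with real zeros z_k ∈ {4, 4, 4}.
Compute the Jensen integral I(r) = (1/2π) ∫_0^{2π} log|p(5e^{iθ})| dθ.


Zeros: 4, 4, 4; r = 5.
Inside |z| < r: 4, 4, 4. Outside (|z| ≥ r): ∅.
p(0) = -64, so log|p(0)| = log(64) = 4.1589.
Apply Jensen: I(r) = log|p(0)| + Σ_k log(r/|z_k|), summed over zeros inside |z| < r.
  log(r/|z_k|) for z_k = 4: log(5/4) = 0.2231
  log(r/|z_k|) for z_k = 4: log(5/4) = 0.2231
  log(r/|z_k|) for z_k = 4: log(5/4) = 0.2231
Sum over inside zeros: 0.6694.
I(r) = log|p(0)| + (inside sum) = 4.1589 + 0.6694 = 4.8283.
Closed form (all zeros inside, monic): I(r) = n·log(r) = 3·log(5) = 4.8283. ✓

I(r) ≈ 4.8283.


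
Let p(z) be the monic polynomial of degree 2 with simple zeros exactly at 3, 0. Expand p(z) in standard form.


The polynomial is p(z) = ∏_{α ∈ S} (z − α), where S = {3, 0}.
Expanding the product yields: p(z) = z^2 -3·z.
The resulting polynomial has degree 2 and real coefficients as required.

p(z) = z^2 -3·z.


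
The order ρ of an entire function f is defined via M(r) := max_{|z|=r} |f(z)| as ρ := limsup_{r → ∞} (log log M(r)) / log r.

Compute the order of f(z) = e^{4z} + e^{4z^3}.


Each summand is entire of order 1 and 3 respectively (as in the single-exponential case). The order of a sum is at most the max of the orders, so ρ ≤ 3. For the lower bound: on |z|=r choose arg z so that 4z^3 is real positive; then |e^{4z^3}| = e^{4r^3} while |e^{4z}| ≤ e^{4r^1} = o(e^{4r^3}). So |f| ≥ e^{4r^3}(1 − o(1)) and ρ ≥ 3. Hence ρ = max(1, 3) = 3.
Therefore ρ = 3.

Order ρ = 3.


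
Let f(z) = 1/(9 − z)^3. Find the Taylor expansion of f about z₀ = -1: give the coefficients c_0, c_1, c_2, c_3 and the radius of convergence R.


Let w = z − z₀, so z = z₀ + w.
Then 9 − z = 9 − (z₀ + w) = (9 − z₀) − w = 10 − w.
f(z) = 1/(10 − w)^3 = (1/(10)^3) · (1 − w/(10))^{−3}.
By the binomial series (1−u)^{−3} = Σ_{n≥0} C(n+2, 2) u^n for |u|<1, with u = w/(10):
  c_n = C(n+2, 2) / (10)^(n+3).
  c_0 = 1/(10)^3 = 1/1000.
  c_1 = 3/(10)^4 = 3/10000.
  c_2 = 6/(10)^5 = 3/50000.
  c_3 = 10/(10)^6 = 1/100000.
The series is valid for |w/d| < 1, i.e. |z − z₀| < |d|.
Radius of convergence: R = |9 − z₀| = |10| = 10 (distance from z₀ to the singularity z = 9).

c_0 = 1/1000, c_1 = 3/10000, c_2 = 3/50000, c_3 = 1/100000; R = 10.


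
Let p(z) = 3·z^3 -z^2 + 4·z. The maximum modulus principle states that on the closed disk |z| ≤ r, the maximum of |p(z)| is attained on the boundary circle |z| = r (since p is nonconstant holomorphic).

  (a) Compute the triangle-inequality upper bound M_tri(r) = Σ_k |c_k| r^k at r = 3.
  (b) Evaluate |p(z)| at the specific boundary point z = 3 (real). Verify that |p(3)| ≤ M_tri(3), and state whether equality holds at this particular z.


Coefficients: c_0 = 0, c_1 = 4, c_2 = -1, c_3 = 3. Radius r = 3.
Part (a). Triangle bound: M_tri(r) = Σ_k |c_k| r^k
  = |0|·3^0 + |4|·3^1 + |-1|·3^2 + |3|·3^3
  = 0 + 12 + 9 + 81 = 102.
This bounds M(r) := max_{|z|=r} |p(z)| from above; equality holds iff all terms c_k z^k can be made to align in phase at a single z on |z|=r.
Part (b). At z = 3 (real, on the circle |z| = r):
  p(3) = (0)·3^0 + (4)·3^1 + (-1)·3^2 + (3)·3^3 = 84.
  |p(3)| = 84.
Check: |p(3)| = 84 ≤ 102 = M_tri(3). ✓ Equality does not hold at z = 3 (the coefficients have mixed signs, so the terms do not all align in phase there).

M_tri(3) = 102; |p(3)| = 84; equality at z=3: no.


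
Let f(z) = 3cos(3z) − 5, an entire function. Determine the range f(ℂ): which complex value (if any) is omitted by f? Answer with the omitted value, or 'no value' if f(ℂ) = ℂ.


Little Picard bounds the complement of f(ℂ) to at most one point.
cos is entire and surjective onto ℂ: for every w ∈ ℂ, cos(ζ) = w has a solution ζ ∈ ℂ (e.g., via the complex inverse arccos). With ζ = 3z this gives z = ζ/(3). Then 3·cos(3z) takes every value in 3·ℂ = ℂ, and adding -5 is a bijection of ℂ. So f is surjective and omits no value. (Note: only on the real line is cos bounded by [−1, 1].)

Omitted value: no value.


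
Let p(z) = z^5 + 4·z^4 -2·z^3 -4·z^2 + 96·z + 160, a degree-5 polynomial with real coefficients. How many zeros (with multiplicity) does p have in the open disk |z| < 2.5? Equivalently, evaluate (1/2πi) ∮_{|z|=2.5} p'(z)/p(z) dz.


The zeros of p are: (-3 + 1i), (-3 - 1i), (2 + 2i), (2 - 2i), -2.
Their magnitudes are: 3.162, 3.162, 2.828, 2.828, 2.
Zeros with |z| < R = 2.5: -2.
Count = 1.
By the argument principle, (1/2πi) ∮_{|z|=R} p'(z)/p(z) dz equals exactly this count.

Number of zeros inside |z| < 2.5: 1.


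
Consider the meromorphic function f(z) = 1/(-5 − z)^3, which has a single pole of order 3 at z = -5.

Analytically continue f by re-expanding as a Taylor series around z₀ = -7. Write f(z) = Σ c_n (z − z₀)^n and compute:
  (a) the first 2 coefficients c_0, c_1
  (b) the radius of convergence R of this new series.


Let w = z − z₀, so z = z₀ + w.
Then -5 − z = -5 − (z₀ + w) = (-5 − z₀) − w = 2 − w.
f(z) = 1/(2 − w)^3 = (1/(2)^3) · (1 − w/(2))^{−3}.
By the binomial series (1−u)^{−3} = Σ_{n≥0} C(n+2, 2) u^n for |u|<1, with u = w/(2):
  c_n = C(n+2, 2) / (2)^(n+3).
  c_0 = 1/(2)^3 = 1/8.
  c_1 = 3/(2)^4 = 3/16.
The series is valid for |w/d| < 1, i.e. |z − z₀| < |d|.
Radius of convergence: R = |-5 − z₀| = |2| = 2 (distance from z₀ to the singularity z = -5).

c_0 = 1/8, c_1 = 3/16; R = 2.


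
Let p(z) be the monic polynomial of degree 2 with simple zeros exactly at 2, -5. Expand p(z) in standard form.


The polynomial is p(z) = ∏_{α ∈ S} (z − α), where S = {2, -5}.
Expanding the product yields: p(z) = z^2 + 3·z -10.
The resulting polynomial has degree 2 and real coefficients as required.

p(z) = z^2 + 3·z -10.


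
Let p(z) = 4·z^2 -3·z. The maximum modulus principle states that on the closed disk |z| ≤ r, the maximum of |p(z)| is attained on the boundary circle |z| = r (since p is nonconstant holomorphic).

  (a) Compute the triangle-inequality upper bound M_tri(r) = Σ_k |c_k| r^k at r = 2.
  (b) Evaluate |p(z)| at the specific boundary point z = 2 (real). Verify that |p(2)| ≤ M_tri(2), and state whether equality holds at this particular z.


Coefficients: c_0 = 0, c_1 = -3, c_2 = 4. Radius r = 2.
Part (a). Triangle bound: M_tri(r) = Σ_k |c_k| r^k
  = |0|·2^0 + |-3|·2^1 + |4|·2^2
  = 0 + 6 + 16 = 22.
This bounds M(r) := max_{|z|=r} |p(z)| from above; equality holds iff all terms c_k z^k can be made to align in phase at a single z on |z|=r.
Part (b). At z = 2 (real, on the circle |z| = r):
  p(2) = (0)·2^0 + (-3)·2^1 + (4)·2^2 = 10.
  |p(2)| = 10.
Check: |p(2)| = 10 ≤ 22 = M_tri(2). ✓ Equality does not hold at z = 2 (the coefficients have mixed signs, so the terms do not all align in phase there).

M_tri(2) = 22; |p(2)| = 10; equality at z=2: no.


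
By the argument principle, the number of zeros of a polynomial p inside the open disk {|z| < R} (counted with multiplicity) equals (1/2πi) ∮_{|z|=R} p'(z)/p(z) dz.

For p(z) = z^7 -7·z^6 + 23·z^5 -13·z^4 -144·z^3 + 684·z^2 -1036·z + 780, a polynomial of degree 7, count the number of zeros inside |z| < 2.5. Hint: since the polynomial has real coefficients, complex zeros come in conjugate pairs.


The zeros of p are: (1 + 1i), (1 - 1i), (1 + 3i), (1 - 3i), (3 + 2i), (3 - 2i), -3.
Their magnitudes are: 1.414, 1.414, 3.162, 3.162, 3.606, 3.606, 3.
Zeros with |z| < R = 2.5: (1 + 1i), (1 - 1i).
Count = 2.
By the argument principle, (1/2πi) ∮_{|z|=R} p'(z)/p(z) dz equals exactly this count.

Number of zeros inside |z| < 2.5: 2.


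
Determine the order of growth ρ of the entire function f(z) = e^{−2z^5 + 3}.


|e^{−2z^5 + 3}| = e^{Re(-2·z^5) + 3} ≤ e^{2|z|^5 + 3} = e^{2r^5 + 3} on |z| = r, so ρ ≤ 5. Choosing z on |z|=r so that -2·z^5 is real positive (always possible by picking arg z appropriately) gives |f(z)| = e^{2r^5 + 3}, matching the bound. The additive constant 3 does not affect log log M(r) ~ 5·log r. Hence ρ = 5.
Therefore ρ = 5.

Order ρ = 5.


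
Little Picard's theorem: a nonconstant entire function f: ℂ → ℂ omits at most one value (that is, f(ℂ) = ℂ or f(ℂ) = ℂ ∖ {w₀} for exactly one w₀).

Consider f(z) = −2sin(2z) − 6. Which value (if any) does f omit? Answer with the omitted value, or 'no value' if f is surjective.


Little Picard bounds the complement of f(ℂ) to at most one point.
sin is entire and surjective onto ℂ: for every w ∈ ℂ, sin(ζ) = w has a solution ζ ∈ ℂ (e.g., via the complex inverse arcsin). With ζ = 2z this gives z = ζ/(2). Then -2·sin(2z) takes every value in -2·ℂ = ℂ, and adding -6 is a bijection of ℂ. So f is surjective and omits no value. (Note: only on the real line is sin bounded by [−1, 1].)

Omitted value: no value.


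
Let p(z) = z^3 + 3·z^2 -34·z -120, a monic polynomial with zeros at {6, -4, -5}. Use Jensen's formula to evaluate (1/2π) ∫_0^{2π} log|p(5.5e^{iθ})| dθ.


Zeros: -5, -4, 6; r = 5.5.
Inside |z| < r: -5, -4. Outside (|z| ≥ r): 6.
p(0) = -120, so log|p(0)| = log(120) = 4.7875.
Apply Jensen: I(r) = log|p(0)| + Σ_k log(r/|z_k|), summed over zeros inside |z| < r.
  log(r/|z_k|) for z_k = -4: log(5.5/4) = 0.3185
  log(r/|z_k|) for z_k = -5: log(5.5/5) = 0.0953
  Outside zeros (6) contribute nothing to the Jensen sum.
Sum over inside zeros: 0.4138.
I(r) = log|p(0)| + (inside sum) = 4.7875 + 0.4138 = 5.2013.
Note: since some zeros are outside |z| ≤ r, the simplified n·log(r) form does NOT apply — only the inside zeros contribute.

I(r) ≈ 5.2013.


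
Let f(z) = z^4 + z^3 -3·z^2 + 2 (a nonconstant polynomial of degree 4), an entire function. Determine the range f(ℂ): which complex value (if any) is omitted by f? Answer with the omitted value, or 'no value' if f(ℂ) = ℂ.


Little Picard bounds the complement of f(ℂ) to at most one point.
For every w ∈ ℂ, the equation p(z) − w = 0 is a nonconstant polynomial in z and hence has at least one root by the fundamental theorem of algebra. So p is surjective onto ℂ, omitting no value.

Omitted value: no value.


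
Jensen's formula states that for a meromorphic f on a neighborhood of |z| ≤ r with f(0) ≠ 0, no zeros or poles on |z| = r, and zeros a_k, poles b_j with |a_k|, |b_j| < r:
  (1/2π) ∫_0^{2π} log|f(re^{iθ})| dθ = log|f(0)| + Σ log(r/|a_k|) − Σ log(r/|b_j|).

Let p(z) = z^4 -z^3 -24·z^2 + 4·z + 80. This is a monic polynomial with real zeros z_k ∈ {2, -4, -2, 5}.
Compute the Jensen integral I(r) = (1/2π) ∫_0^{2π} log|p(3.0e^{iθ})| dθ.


Zeros: -4, -2, 2, 5; r = 3.0.
Inside |z| < r: -2, 2. Outside (|z| ≥ r): -4, 5.
p(0) = 80, so log|p(0)| = log(80) = 4.3820.
Apply Jensen: I(r) = log|p(0)| + Σ_k log(r/|z_k|), summed over zeros inside |z| < r.
  log(r/|z_k|) for z_k = 2: log(3.0/2) = 0.4055
  log(r/|z_k|) for z_k = -2: log(3.0/2) = 0.4055
  Outside zeros (-4, 5) contribute nothing to the Jensen sum.
Sum over inside zeros: 0.8109.
I(r) = log|p(0)| + (inside sum) = 4.3820 + 0.8109 = 5.1930.
Note: since some zeros are outside |z| ≤ r, the simplified n·log(r) form does NOT apply — only the inside zeros contribute.

I(r) ≈ 5.1930.


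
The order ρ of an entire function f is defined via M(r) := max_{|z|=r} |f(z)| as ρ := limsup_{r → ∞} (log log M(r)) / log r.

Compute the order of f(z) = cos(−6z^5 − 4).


Write cos(w) = (e^{iw} ± e^{−iw})/(2 or 2i), so |cos(w)| ≤ e^{|w|}. With w = −6z^5 − 4, |w| ≤ 6r^5 + 4 on |z|=r, giving M(r) ≤ e^{6r^5 + 4} and ρ ≤ 5. For the lower bound, choose z on |z|=r with -6z^5 purely imaginary of modulus 6r^5; then |cos(−6z^5 − 4)| grows like e^{6r^5}/2, so ρ ≥ 5. Hence ρ = 5.
Therefore ρ = 5.

Order ρ = 5.


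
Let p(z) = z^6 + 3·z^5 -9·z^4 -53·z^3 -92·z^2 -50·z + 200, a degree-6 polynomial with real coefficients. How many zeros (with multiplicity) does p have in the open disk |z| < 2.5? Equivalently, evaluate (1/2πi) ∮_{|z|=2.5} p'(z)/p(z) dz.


The zeros of p are: 4, (-3 + 1i), (-3 - 1i), (-1 + 2i), (-1 - 2i), 1.
Their magnitudes are: 4, 3.162, 3.162, 2.236, 2.236, 1.
Zeros with |z| < R = 2.5: (-1 + 2i), (-1 - 2i), 1.
Count = 3.
By the argument principle, (1/2πi) ∮_{|z|=R} p'(z)/p(z) dz equals exactly this count.

Number of zeros inside |z| < 2.5: 3.


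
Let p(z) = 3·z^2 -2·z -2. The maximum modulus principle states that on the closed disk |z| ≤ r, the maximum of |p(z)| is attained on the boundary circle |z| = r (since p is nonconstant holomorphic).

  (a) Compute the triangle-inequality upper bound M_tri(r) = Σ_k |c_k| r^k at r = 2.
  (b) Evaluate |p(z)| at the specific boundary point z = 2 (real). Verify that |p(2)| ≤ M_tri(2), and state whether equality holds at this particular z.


Coefficients: c_0 = -2, c_1 = -2, c_2 = 3. Radius r = 2.
Part (a). Triangle bound: M_tri(r) = Σ_k |c_k| r^k
  = |-2|·2^0 + |-2|·2^1 + |3|·2^2
  = 2 + 4 + 12 = 18.
This bounds M(r) := max_{|z|=r} |p(z)| from above; equality holds iff all terms c_k z^k can be made to align in phase at a single z on |z|=r.
Part (b). At z = 2 (real, on the circle |z| = r):
  p(2) = (-2)·2^0 + (-2)·2^1 + (3)·2^2 = 6.
  |p(2)| = 6.
Check: |p(2)| = 6 ≤ 18 = M_tri(2). ✓ Equality does not hold at z = 2 (the coefficients have mixed signs, so the terms do not all align in phase there).

M_tri(2) = 18; |p(2)| = 6; equality at z=2: no.


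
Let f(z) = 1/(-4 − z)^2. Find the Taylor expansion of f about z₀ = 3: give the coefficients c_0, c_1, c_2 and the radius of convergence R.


Let w = z − z₀, so z = z₀ + w.
Then -4 − z = -4 − (z₀ + w) = (-4 − z₀) − w = -7 − w.
f(z) = 1/(-7 − w)^2 = (1/(-7)^2) · (1 − w/(-7))^{−2}.
By the binomial series (1−u)^{−2} = Σ_{n≥0} C(n+1, 1) u^n for |u|<1, with u = w/(-7):
  c_n = C(n+1, 1) / (-7)^(n+2).
  c_0 = 1/(-7)^2 = 1/49.
  c_1 = 2/(-7)^3 = -2/343.
  c_2 = 3/(-7)^4 = 3/2401.
The series is valid for |w/d| < 1, i.e. |z − z₀| < |d|.
Radius of convergence: R = |-4 − z₀| = |-7| = 7 (distance from z₀ to the singularity z = -4).

c_0 = 1/49, c_1 = -2/343, c_2 = 3/2401; R = 7.


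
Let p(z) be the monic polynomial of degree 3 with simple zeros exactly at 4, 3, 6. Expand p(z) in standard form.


The polynomial is p(z) = ∏_{α ∈ S} (z − α), where S = {4, 3, 6}.
Expanding the product yields: p(z) = z^3 -13·z^2 + 54·z -72.
The resulting polynomial has degree 3 and real coefficients as required.

p(z) = z^3 -13·z^2 + 54·z -72.


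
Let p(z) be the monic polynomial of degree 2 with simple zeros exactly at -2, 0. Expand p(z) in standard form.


The polynomial is p(z) = ∏_{α ∈ S} (z − α), where S = {-2, 0}.
Expanding the product yields: p(z) = z^2 + 2·z.
The resulting polynomial has degree 2 and real coefficients as required.

p(z) = z^2 + 2·z.


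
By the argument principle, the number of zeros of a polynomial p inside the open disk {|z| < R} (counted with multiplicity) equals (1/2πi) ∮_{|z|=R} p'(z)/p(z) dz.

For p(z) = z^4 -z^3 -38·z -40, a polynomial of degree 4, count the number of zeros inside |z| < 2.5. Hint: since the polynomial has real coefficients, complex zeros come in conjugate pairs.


The zeros of p are: -1, 4, (-1 + 3i), (-1 - 3i).
Their magnitudes are: 1, 4, 3.162, 3.162.
Zeros with |z| < R = 2.5: -1.
Count = 1.
By the argument principle, (1/2πi) ∮_{|z|=R} p'(z)/p(z) dz equals exactly this count.

Number of zeros inside |z| < 2.5: 1.


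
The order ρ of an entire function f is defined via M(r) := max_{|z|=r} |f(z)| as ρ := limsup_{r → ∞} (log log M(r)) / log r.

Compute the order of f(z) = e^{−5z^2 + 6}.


|e^{−5z^2 + 6}| = e^{Re(-5·z^2) + 6} ≤ e^{5|z|^2 + 6} = e^{5r^2 + 6} on |z| = r, so ρ ≤ 2. Choosing z on |z|=r so that -5·z^2 is real positive (always possible by picking arg z appropriately) gives |f(z)| = e^{5r^2 + 6}, matching the bound. The additive constant 6 does not affect log log M(r) ~ 2·log r. Hence ρ = 2.
Therefore ρ = 2.

Order ρ = 2.


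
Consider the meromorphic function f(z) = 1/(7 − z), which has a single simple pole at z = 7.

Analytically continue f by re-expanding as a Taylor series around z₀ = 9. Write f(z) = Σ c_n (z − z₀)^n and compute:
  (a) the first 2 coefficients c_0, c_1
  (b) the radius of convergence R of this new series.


Let w = z − z₀, so z = z₀ + w.
Then 7 − z = 7 − (z₀ + w) = (7 − z₀) − w = -2 − w.
f(z) = 1/(-2 − w) = (1/(-2)) · 1/(1 − w/(-2)) = Σ_{n≥0} w^n / (-2)^(n+1).
So c_n = 1/(-2)^(n+1):
  c_0 = 1/(-2)^1 = -1/2.
  c_1 = 1/(-2)^2 = 1/4.
The series is valid for |w/d| < 1, i.e. |z − z₀| < |d|.
Radius of convergence: R = |7 − z₀| = |-2| = 2 (distance from z₀ to the singularity z = 7).

c_0 = -1/2, c_1 = 1/4; R = 2.


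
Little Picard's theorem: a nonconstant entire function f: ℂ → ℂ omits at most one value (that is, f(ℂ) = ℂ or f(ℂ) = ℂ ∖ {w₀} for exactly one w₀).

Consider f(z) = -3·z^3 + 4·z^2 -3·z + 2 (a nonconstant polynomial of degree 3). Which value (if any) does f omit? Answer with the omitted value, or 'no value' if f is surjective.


Little Picard bounds the complement of f(ℂ) to at most one point.
For every w ∈ ℂ, the equation p(z) − w = 0 is a nonconstant polynomial in z and hence has at least one root by the fundamental theorem of algebra. So p is surjective onto ℂ, omitting no value.

Omitted value: no value.


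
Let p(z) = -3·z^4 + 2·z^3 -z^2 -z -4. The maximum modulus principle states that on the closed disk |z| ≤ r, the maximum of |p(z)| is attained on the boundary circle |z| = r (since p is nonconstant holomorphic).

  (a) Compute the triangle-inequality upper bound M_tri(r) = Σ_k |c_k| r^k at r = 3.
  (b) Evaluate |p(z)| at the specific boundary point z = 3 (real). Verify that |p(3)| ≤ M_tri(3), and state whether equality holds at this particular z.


Coefficients: c_0 = -4, c_1 = -1, c_2 = -1, c_3 = 2, c_4 = -3. Radius r = 3.
Part (a). Triangle bound: M_tri(r) = Σ_k |c_k| r^k
  = |-4|·3^0 + |-1|·3^1 + |-1|·3^2 + |2|·3^3 + |-3|·3^4
  = 4 + 3 + 9 + 54 + 243 = 313.
This bounds M(r) := max_{|z|=r} |p(z)| from above; equality holds iff all terms c_k z^k can be made to align in phase at a single z on |z|=r.
Part (b). At z = 3 (real, on the circle |z| = r):
  p(3) = (-4)·3^0 + (-1)·3^1 + (-1)·3^2 + (2)·3^3 + (-3)·3^4 = -205.
  |p(3)| = 205.
Check: |p(3)| = 205 ≤ 313 = M_tri(3). ✓ Equality does not hold at z = 3 (the coefficients have mixed signs, so the terms do not all align in phase there).

M_tri(3) = 313; |p(3)| = 205; equality at z=3: no.


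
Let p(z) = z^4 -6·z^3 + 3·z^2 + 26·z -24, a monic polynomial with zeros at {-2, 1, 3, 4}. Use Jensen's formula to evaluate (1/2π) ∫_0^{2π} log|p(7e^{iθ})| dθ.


Zeros: -2, 1, 3, 4; r = 7.
Inside |z| < r: -2, 1, 3, 4. Outside (|z| ≥ r): ∅.
p(0) = -24, so log|p(0)| = log(24) = 3.1781.
Apply Jensen: I(r) = log|p(0)| + Σ_k log(r/|z_k|), summed over zeros inside |z| < r.
  log(r/|z_k|) for z_k = -2: log(7/2) = 1.2528
  log(r/|z_k|) for z_k = 1: log(7/1) = 1.9459
  log(r/|z_k|) for z_k = 3: log(7/3) = 0.8473
  log(r/|z_k|) for z_k = 4: log(7/4) = 0.5596
Sum over inside zeros: 4.6056.
I(r) = log|p(0)| + (inside sum) = 3.1781 + 4.6056 = 7.7836.
Closed form (all zeros inside, monic): I(r) = n·log(r) = 4·log(7) = 7.7836. ✓

I(r) ≈ 7.7836.


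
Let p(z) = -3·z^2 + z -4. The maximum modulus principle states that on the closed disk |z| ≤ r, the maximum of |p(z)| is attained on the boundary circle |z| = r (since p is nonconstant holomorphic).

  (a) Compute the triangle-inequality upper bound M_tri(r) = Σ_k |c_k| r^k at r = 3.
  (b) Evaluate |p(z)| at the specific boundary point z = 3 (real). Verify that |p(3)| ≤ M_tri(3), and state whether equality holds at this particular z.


Coefficients: c_0 = -4, c_1 = 1, c_2 = -3. Radius r = 3.
Part (a). Triangle bound: M_tri(r) = Σ_k |c_k| r^k
  = |-4|·3^0 + |1|·3^1 + |-3|·3^2
  = 4 + 3 + 27 = 34.
This bounds M(r) := max_{|z|=r} |p(z)| from above; equality holds iff all terms c_k z^k can be made to align in phase at a single z on |z|=r.
Part (b). At z = 3 (real, on the circle |z| = r):
  p(3) = (-4)·3^0 + (1)·3^1 + (-3)·3^2 = -28.
  |p(3)| = 28.
Check: |p(3)| = 28 ≤ 34 = M_tri(3). ✓ Equality does not hold at z = 3 (the coefficients have mixed signs, so the terms do not all align in phase there).

M_tri(3) = 34; |p(3)| = 28; equality at z=3: no.


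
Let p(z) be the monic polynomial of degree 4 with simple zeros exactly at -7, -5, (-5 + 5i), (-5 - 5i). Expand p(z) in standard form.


The polynomial is p(z) = ∏_{α ∈ S} (z − α), where S = {-7, -5, (-5 + 5i), (-5 - 5i)}.
Expanding the product yields: p(z) = z^4 + 22·z^3 + 205·z^2 + 950·z + 1750.
Note conjugate pairs combine to real quadratics: (z − (-5+5i))(z − (-5−5i)) = z² + 10z + 50.
The resulting polynomial has degree 4 and real coefficients as required.

p(z) = z^4 + 22·z^3 + 205·z^2 + 950·z + 1750.


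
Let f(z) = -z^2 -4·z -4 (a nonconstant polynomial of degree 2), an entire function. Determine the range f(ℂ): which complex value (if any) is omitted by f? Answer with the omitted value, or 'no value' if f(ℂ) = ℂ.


Little Picard bounds the complement of f(ℂ) to at most one point.
For every w ∈ ℂ, the equation p(z) − w = 0 is a nonconstant polynomial in z and hence has at least one root by the fundamental theorem of algebra. So p is surjective onto ℂ, omitting no value.

Omitted value: no value.


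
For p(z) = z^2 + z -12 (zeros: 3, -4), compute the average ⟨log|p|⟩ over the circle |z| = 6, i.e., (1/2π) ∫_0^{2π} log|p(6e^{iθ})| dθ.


Zeros: -4, 3; r = 6.
Inside |z| < r: -4, 3. Outside (|z| ≥ r): ∅.
p(0) = -12, so log|p(0)| = log(12) = 2.4849.
Apply Jensen: I(r) = log|p(0)| + Σ_k log(r/|z_k|), summed over zeros inside |z| < r.
  log(r/|z_k|) for z_k = 3: log(6/3) = 0.6931
  log(r/|z_k|) for z_k = -4: log(6/4) = 0.4055
Sum over inside zeros: 1.0986.
I(r) = log|p(0)| + (inside sum) = 2.4849 + 1.0986 = 3.5835.
Closed form (all zeros inside, monic): I(r) = n·log(r) = 2·log(6) = 3.5835. ✓

I(r) ≈ 3.5835.


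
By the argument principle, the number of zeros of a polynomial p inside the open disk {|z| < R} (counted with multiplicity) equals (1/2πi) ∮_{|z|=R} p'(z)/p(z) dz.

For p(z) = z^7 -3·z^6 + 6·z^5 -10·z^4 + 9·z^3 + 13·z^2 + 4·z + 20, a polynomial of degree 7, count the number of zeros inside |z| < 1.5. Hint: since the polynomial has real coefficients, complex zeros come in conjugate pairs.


The zeros of p are: (2 + 1i), (2 - 1i), -1, (0 + 2i), (0 - 2i), (0 + 1i), (0 - 1i).
Their magnitudes are: 2.236, 2.236, 1, 2, 2, 1, 1.
Zeros with |z| < R = 1.5: -1, (0 + 1i), (0 - 1i).
Count = 3.
By the argument principle, (1/2πi) ∮_{|z|=R} p'(z)/p(z) dz equals exactly this count.

Number of zeros inside |z| < 1.5: 3.


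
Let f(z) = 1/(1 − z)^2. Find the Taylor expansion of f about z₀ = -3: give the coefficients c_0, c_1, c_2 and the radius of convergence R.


Let w = z − z₀, so z = z₀ + w.
Then 1 − z = 1 − (z₀ + w) = (1 − z₀) − w = 4 − w.
f(z) = 1/(4 − w)^2 = (1/(4)^2) · (1 − w/(4))^{−2}.
By the binomial series (1−u)^{−2} = Σ_{n≥0} C(n+1, 1) u^n for |u|<1, with u = w/(4):
  c_n = C(n+1, 1) / (4)^(n+2).
  c_0 = 1/(4)^2 = 1/16.
  c_1 = 2/(4)^3 = 1/32.
  c_2 = 3/(4)^4 = 3/256.
The series is valid for |w/d| < 1, i.e. |z − z₀| < |d|.
Radius of convergence: R = |1 − z₀| = |4| = 4 (distance from z₀ to the singularity z = 1).

c_0 = 1/16, c_1 = 1/32, c_2 = 3/256; R = 4.


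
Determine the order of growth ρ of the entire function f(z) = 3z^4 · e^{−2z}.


M(r) = max_{|z|=r} |3|·|z|^4·|e^{−2z}| = 3·r^4 · e^{2r^1} (the factors attain their maxima compatibly on |z|=r). Then log M(r) = log 3 + 4·log r + 2r^1, dominated by the last term, so log log M(r) ~ 1·log r. The polynomial factor 3z^4 contributes only a log r term and does not affect the order. ρ = 1.
Therefore ρ = 1.

Order ρ = 1.


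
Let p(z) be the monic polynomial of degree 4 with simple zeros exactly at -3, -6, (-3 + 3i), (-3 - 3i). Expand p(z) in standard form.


The polynomial is p(z) = ∏_{α ∈ S} (z − α), where S = {-3, -6, (-3 + 3i), (-3 - 3i)}.
Expanding the product yields: p(z) = z^4 + 15·z^3 + 90·z^2 + 270·z + 324.
Note conjugate pairs combine to real quadratics: (z − (-3+3i))(z − (-3−3i)) = z² + 6z + 18.
The resulting polynomial has degree 4 and real coefficients as required.

p(z) = z^4 + 15·z^3 + 90·z^2 + 270·z + 324.


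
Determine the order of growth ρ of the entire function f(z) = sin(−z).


sin(w) is a linear combination of e^{iw} and e^{−iw} (or e^w, e^{−w} in the hyperbolic case), so |sin(w)| ≤ e^{|w|}. With w = −z, |w| ≤ 1|z| + 0 = 1r + 0 on |z| = r, giving M(r) ≤ e^{1r + 0}, so ρ ≤ 1. On a suitable ray (z = it for sin/cos; z = t for sinh/cosh, t real → ∞), |sin(−z)| grows like e^{1|t|}/2, so ρ ≥ 1. Hence ρ = 1.
Therefore ρ = 1.

Order ρ = 1.


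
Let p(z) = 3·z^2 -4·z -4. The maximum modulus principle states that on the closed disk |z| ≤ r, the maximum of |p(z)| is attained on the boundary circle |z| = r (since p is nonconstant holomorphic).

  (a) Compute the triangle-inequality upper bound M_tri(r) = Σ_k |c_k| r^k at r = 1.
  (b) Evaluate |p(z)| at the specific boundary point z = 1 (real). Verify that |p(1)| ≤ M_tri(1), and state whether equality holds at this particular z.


Coefficients: c_0 = -4, c_1 = -4, c_2 = 3. Radius r = 1.
Part (a). Triangle bound: M_tri(r) = Σ_k |c_k| r^k
  = |-4|·1^0 + |-4|·1^1 + |3|·1^2
  = 4 + 4 + 3 = 11.
This bounds M(r) := max_{|z|=r} |p(z)| from above; equality holds iff all terms c_k z^k can be made to align in phase at a single z on |z|=r.
Part (b). At z = 1 (real, on the circle |z| = r):
  p(1) = (-4)·1^0 + (-4)·1^1 + (3)·1^2 = -5.
  |p(1)| = 5.
Check: |p(1)| = 5 ≤ 11 = M_tri(1). ✓ Equality does not hold at z = 1 (the coefficients have mixed signs, so the terms do not all align in phase there).

M_tri(1) = 11; |p(1)| = 5; equality at z=1: no.


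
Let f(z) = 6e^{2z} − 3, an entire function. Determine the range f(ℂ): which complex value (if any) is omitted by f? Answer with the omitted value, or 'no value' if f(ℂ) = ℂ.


Little Picard bounds the complement of f(ℂ) to at most one point.
e^{2z} is never zero on ℂ, so 6·e^{2z} takes every value in ℂ ∖ {0}. Adding -3 shifts the range to ℂ ∖ {-3}. Thus f omits exactly the value -3.

Omitted value: -3.


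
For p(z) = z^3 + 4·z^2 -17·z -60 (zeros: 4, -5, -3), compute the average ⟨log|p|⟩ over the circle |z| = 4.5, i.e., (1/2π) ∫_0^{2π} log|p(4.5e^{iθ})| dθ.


Zeros: -5, -3, 4; r = 4.5.
Inside |z| < r: -3, 4. Outside (|z| ≥ r): -5.
p(0) = -60, so log|p(0)| = log(60) = 4.0943.
Apply Jensen: I(r) = log|p(0)| + Σ_k log(r/|z_k|), summed over zeros inside |z| < r.
  log(r/|z_k|) for z_k = 4: log(4.5/4) = 0.1178
  log(r/|z_k|) for z_k = -3: log(4.5/3) = 0.4055
  Outside zeros (-5) contribute nothing to the Jensen sum.
Sum over inside zeros: 0.5232.
I(r) = log|p(0)| + (inside sum) = 4.0943 + 0.5232 = 4.6176.
Note: since some zeros are outside |z| ≤ r, the simplified n·log(r) form does NOT apply — only the inside zeros contribute.

I(r) ≈ 4.6176.


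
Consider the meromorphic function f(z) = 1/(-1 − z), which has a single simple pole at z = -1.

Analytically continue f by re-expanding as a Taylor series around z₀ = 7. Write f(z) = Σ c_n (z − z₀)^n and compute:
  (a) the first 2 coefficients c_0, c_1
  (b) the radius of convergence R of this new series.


Let w = z − z₀, so z = z₀ + w.
Then -1 − z = -1 − (z₀ + w) = (-1 − z₀) − w = -8 − w.
f(z) = 1/(-8 − w) = (1/(-8)) · 1/(1 − w/(-8)) = Σ_{n≥0} w^n / (-8)^(n+1).
So c_n = 1/(-8)^(n+1):
  c_0 = 1/(-8)^1 = -1/8.
  c_1 = 1/(-8)^2 = 1/64.
The series is valid for |w/d| < 1, i.e. |z − z₀| < |d|.
Radius of convergence: R = |-1 − z₀| = |-8| = 8 (distance from z₀ to the singularity z = -1).

c_0 = -1/8, c_1 = 1/64; R = 8.


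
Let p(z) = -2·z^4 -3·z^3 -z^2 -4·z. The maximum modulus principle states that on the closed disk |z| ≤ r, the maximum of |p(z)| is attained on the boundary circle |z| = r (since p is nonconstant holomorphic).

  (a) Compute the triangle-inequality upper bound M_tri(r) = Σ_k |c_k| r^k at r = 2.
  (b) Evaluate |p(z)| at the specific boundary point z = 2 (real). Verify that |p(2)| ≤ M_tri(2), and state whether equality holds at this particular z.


Coefficients: c_0 = 0, c_1 = -4, c_2 = -1, c_3 = -3, c_4 = -2. Radius r = 2.
Part (a). Triangle bound: M_tri(r) = Σ_k |c_k| r^k
  = |0|·2^0 + |-4|·2^1 + |-1|·2^2 + |-3|·2^3 + |-2|·2^4
  = 0 + 8 + 4 + 24 + 32 = 68.
This bounds M(r) := max_{|z|=r} |p(z)| from above; equality holds iff all terms c_k z^k can be made to align in phase at a single z on |z|=r.
Part (b). At z = 2 (real, on the circle |z| = r):
  p(2) = (0)·2^0 + (-4)·2^1 + (-1)·2^2 + (-3)·2^3 + (-2)·2^4 = -68.
  |p(2)| = 68.
Since all nonzero coefficients share the same sign, |p(2)| = 68 = M_tri(2); the triangle bound is attained at z = 2, so in fact M(r) = 68.

M_tri(2) = 68; |p(2)| = 68; equality at z=2: yes.
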